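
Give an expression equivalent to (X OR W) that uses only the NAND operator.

((X NAND X) NAND (W NAND W))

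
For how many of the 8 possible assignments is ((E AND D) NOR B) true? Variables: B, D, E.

Satisfying assignments: (0,0,0), (0,0,1), (0,1,0)
Count: 3 out of 8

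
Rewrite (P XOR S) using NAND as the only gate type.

((P NAND (P NAND S)) NAND (S NAND (P NAND S)))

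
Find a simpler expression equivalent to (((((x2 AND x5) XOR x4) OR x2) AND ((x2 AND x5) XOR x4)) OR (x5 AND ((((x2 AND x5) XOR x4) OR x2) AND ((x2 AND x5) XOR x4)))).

By absorption (E OR (E AND v) = E) then absorption (E AND (E OR v) = E):
= ((x2 AND x5) XOR x4)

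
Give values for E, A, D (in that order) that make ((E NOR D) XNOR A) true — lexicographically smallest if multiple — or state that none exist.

E=0, A=0, D=1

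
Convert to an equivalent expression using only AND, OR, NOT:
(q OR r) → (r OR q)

NOT (q OR r) OR (r OR q)
(Implication elimination: A → B = NOT A OR B)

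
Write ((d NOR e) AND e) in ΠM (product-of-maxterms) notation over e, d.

ΠM(0, 1, 2, 3) = (e OR d) AND (e OR NOT d) AND (NOT e OR d) AND (NOT e OR NOT d)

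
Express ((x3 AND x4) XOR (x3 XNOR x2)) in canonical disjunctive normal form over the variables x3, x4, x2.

(NOT x3 AND NOT x4 AND NOT x2) OR (NOT x3 AND x4 AND NOT x2) OR (x3 AND NOT x4 AND x2) OR (x3 AND x4 AND NOT x2)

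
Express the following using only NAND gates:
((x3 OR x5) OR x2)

((((x3 NAND x3) NAND (x5 NAND x5)) NAND ((x3 NAND x3) NAND (x5 NAND x5))) NAND (x2 NAND x2))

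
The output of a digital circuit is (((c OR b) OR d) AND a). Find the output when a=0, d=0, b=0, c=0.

Substituting: (((0 OR 0) OR 0) AND 0)
= 0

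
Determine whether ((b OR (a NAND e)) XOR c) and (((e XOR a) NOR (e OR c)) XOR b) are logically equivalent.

No. Counterexample: with b=0, e=0, c=0, a=1, Expression 1 = 1 but Expression 2 = 0.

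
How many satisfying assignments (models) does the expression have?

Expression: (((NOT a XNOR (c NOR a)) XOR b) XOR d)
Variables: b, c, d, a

Satisfying assignments: (0,0,0,0), (0,0,0,1), (0,1,0,1), (0,1,1,0), (1,0,1,0), (1,0,1,1), (1,1,0,0), (1,1,1,1)
Count: 8 out of 16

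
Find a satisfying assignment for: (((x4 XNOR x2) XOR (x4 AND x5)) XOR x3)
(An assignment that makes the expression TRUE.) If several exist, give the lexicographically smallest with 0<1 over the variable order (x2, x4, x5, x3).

x2=0, x4=0, x5=0, x3=0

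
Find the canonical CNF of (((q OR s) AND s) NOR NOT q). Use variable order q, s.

(q OR s) AND (q OR NOT s) AND (NOT q OR NOT s)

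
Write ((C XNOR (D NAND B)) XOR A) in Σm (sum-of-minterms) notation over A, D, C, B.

Σm(2, 3, 5, 6, 8, 9, 12, 15) = (NOT A AND NOT D AND C AND NOT B) OR (NOT A AND NOT D AND C AND B) OR (NOT A AND D AND NOT C AND B) OR (NOT A AND D AND C AND NOT B) OR (A AND NOT D AND NOT C AND NOT B) OR (A AND NOT D AND NOT C AND B) OR (A AND D AND NOT C AND NOT B) OR (A AND D AND C AND B)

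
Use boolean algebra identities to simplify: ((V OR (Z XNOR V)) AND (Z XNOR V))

By absorption (E AND (E OR v) = E):
= (Z XNOR V)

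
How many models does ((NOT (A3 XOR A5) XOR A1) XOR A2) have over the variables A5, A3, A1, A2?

Satisfying assignments: (0,0,0,0), (0,0,1,1), (0,1,0,1), (0,1,1,0), (1,0,0,1), (1,0,1,0), (1,1,0,0), (1,1,1,1)
Count: 8 out of 16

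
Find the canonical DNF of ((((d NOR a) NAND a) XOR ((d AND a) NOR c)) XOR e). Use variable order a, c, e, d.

(NOT a AND NOT c AND e AND NOT d) OR (NOT a AND NOT c AND e AND d) OR (NOT a AND c AND NOT e AND NOT d) OR (NOT a AND c AND NOT e AND d) OR (a AND NOT c AND NOT e AND d) OR (a AND NOT c AND e AND NOT d) OR (a AND c AND NOT e AND NOT d) OR (a AND c AND NOT e AND d)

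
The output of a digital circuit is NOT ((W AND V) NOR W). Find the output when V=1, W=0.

Substituting: NOT ((0 AND 1) NOR 0)
= 0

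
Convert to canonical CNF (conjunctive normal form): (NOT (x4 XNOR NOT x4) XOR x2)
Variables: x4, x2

(x4 OR NOT x2) AND (NOT x4 OR NOT x2)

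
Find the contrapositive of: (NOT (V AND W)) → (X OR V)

Contrapositive: NOT (X OR V) → (V AND W)
Note: A statement and its contrapositive are logically equivalent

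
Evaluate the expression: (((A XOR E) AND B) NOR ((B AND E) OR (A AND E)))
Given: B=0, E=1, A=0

Substituting: (((0 XOR 1) AND 0) NOR ((0 AND 1) OR (0 AND 1)))
= 1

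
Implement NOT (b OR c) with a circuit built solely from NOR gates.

(((b NOR c) NOR (b NOR c)) NOR ((b NOR c) NOR (b NOR c)))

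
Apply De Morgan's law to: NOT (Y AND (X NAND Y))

NOT Y OR NOT (X NAND Y)
De Morgan's: NOT(AND of terms) = OR of negations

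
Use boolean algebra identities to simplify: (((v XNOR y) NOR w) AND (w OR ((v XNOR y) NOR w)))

By absorption (E AND (E OR v) = E):
= ((v XNOR y) NOR w)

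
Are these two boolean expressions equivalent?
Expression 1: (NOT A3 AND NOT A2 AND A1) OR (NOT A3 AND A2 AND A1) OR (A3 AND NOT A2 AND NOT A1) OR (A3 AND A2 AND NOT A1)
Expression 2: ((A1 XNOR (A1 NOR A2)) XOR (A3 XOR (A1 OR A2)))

Yes, they are equivalent — the two output columns agree on all 8 assignments:
A3 | A2 | A1 | Expression 1 | Expression 2
------------------------------------------
0 | 0 | 0 | 0 | 0
0 | 0 | 1 | 1 | 1
0 | 1 | 0 | 0 | 0
0 | 1 | 1 | 1 | 1
1 | 0 | 0 | 1 | 1
1 | 0 | 1 | 0 | 0
1 | 1 | 0 | 1 | 1
1 | 1 | 1 | 0 | 0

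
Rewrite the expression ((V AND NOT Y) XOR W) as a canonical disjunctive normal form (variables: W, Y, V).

(NOT W AND NOT Y AND V) OR (W AND NOT Y AND NOT V) OR (W AND Y AND NOT V) OR (W AND Y AND V)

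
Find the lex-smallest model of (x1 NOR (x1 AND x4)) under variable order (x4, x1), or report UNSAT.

x4=0, x1=0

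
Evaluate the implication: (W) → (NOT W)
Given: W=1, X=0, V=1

Antecedent (W) = 1; consequent (NOT W) = 0.
1 → 0 = 0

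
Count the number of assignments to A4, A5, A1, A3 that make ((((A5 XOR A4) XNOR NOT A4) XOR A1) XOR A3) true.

Satisfying assignments: (0,0,0,1), (0,0,1,0), (0,1,0,0), (0,1,1,1), (1,0,0,1), (1,0,1,0), (1,1,0,0), (1,1,1,1)
Count: 8 out of 16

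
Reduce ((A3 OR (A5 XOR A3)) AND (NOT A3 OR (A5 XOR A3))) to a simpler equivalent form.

By distribution ((E OR v) AND (E OR NOT v) = E):
= (A5 XOR A3)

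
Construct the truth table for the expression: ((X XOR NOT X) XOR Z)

X | Z | Output
--------------
0 | 0 | 1
0 | 1 | 0
1 | 0 | 1
1 | 1 | 0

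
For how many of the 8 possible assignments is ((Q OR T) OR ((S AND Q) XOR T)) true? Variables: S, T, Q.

Satisfying assignments: (0,0,1), (0,1,0), (0,1,1), (1,0,1), (1,1,0), (1,1,1)
Count: 6 out of 8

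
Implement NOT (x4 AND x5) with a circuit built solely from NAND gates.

(((x4 NAND x5) NAND (x4 NAND x5)) NAND ((x4 NAND x5) NAND (x4 NAND x5)))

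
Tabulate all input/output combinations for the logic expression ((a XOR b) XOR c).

c | a | b | Output
------------------
0 | 0 | 0 | 0
0 | 0 | 1 | 1
0 | 1 | 0 | 1
0 | 1 | 1 | 0
1 | 0 | 0 | 1
1 | 0 | 1 | 0
1 | 1 | 0 | 0
1 | 1 | 1 | 1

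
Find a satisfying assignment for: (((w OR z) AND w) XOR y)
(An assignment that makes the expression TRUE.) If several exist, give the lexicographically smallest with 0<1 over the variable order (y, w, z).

y=0, w=1, z=0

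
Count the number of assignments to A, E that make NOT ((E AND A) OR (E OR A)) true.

Satisfying assignments: (0,0)
Count: 1 out of 4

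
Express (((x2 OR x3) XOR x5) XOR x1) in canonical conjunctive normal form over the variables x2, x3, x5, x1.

(x2 OR x3 OR x5 OR x1) AND (x2 OR x3 OR NOT x5 OR NOT x1) AND (x2 OR NOT x3 OR x5 OR NOT x1) AND (x2 OR NOT x3 OR NOT x5 OR x1) AND (NOT x2 OR x3 OR x5 OR NOT x1) AND (NOT x2 OR x3 OR NOT x5 OR x1) AND (NOT x2 OR NOT x3 OR x5 OR NOT x1) AND (NOT x2 OR NOT x3 OR NOT x5 OR x1)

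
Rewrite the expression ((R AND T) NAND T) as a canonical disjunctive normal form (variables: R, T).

(NOT R AND NOT T) OR (NOT R AND T) OR (R AND NOT T)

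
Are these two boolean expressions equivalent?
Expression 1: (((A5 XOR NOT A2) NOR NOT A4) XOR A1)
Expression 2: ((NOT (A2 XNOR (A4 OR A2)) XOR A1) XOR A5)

No. Counterexample: with A1=0, A5=0, A4=1, A2=0, Expression 1 = 0 but Expression 2 = 1.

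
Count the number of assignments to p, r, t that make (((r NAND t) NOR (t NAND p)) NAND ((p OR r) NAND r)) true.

Satisfying assignments: (0,0,0), (0,0,1), (0,1,0), (0,1,1), (1,0,0), (1,0,1), (1,1,0), (1,1,1)
Count: 8 out of 8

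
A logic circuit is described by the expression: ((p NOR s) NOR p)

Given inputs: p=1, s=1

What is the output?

Substituting: ((1 NOR 1) NOR 1)
= 0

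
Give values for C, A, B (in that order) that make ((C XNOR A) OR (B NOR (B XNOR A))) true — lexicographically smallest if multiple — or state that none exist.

C=0, A=0, B=0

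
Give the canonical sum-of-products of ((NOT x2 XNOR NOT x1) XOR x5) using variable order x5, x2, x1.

Σm(0, 3, 5, 6) = (NOT x5 AND NOT x2 AND NOT x1) OR (NOT x5 AND x2 AND x1) OR (x5 AND NOT x2 AND x1) OR (x5 AND x2 AND NOT x1)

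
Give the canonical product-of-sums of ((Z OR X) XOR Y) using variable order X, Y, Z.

ΠM(0, 3, 6, 7) = (X OR Y OR Z) AND (X OR NOT Y OR NOT Z) AND (NOT X OR NOT Y OR Z) AND (NOT X OR NOT Y OR NOT Z)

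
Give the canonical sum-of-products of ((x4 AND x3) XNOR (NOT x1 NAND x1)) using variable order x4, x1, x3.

Σm(5, 7) = (x4 AND NOT x1 AND x3) OR (x4 AND x1 AND x3)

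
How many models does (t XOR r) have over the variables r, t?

Satisfying assignments: (0,1), (1,0)
Count: 2 out of 4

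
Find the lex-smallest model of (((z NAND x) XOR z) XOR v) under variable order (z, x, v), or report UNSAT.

z=0, x=0, v=0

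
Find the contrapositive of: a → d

Contrapositive: NOT d → NOT a
Note: A statement and its contrapositive are logically equivalent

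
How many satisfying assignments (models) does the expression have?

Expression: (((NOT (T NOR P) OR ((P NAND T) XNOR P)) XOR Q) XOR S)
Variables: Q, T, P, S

Satisfying assignments: (0,0,0,1), (0,0,1,0), (0,1,0,0), (0,1,1,0), (1,0,0,0), (1,0,1,1), (1,1,0,1), (1,1,1,1)
Count: 8 out of 16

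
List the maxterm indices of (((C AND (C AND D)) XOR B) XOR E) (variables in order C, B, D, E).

ΠM(0, 2, 5, 7, 8, 11, 13, 14) = (C OR B OR D OR E) AND (C OR B OR NOT D OR E) AND (C OR NOT B OR D OR NOT E) AND (C OR NOT B OR NOT D OR NOT E) AND (NOT C OR B OR D OR E) AND (NOT C OR B OR NOT D OR NOT E) AND (NOT C OR NOT B OR D OR NOT E) AND (NOT C OR NOT B OR NOT D OR E)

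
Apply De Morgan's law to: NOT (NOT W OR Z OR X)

W AND NOT Z AND NOT X
De Morgan's: NOT(OR of terms) = AND of negations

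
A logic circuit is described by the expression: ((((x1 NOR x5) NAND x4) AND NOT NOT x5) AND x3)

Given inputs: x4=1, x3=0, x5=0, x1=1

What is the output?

Substituting: ((((1 NOR 0) NAND 1) AND NOT NOT 0) AND 0)
= 0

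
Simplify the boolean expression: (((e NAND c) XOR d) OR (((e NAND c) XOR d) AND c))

By absorption (E OR (E AND v) = E):
= ((e NAND c) XOR d)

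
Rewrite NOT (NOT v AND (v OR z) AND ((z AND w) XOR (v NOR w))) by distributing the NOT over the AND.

v OR NOT (v OR z) OR NOT ((z AND w) XOR (v NOR w))
De Morgan's: NOT(AND of terms) = OR of negations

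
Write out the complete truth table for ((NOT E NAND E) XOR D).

E | D | Output
--------------
0 | 0 | 1
0 | 1 | 0
1 | 0 | 1
1 | 1 | 0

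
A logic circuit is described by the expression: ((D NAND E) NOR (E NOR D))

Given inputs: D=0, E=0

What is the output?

Substituting: ((0 NAND 0) NOR (0 NOR 0))
= 0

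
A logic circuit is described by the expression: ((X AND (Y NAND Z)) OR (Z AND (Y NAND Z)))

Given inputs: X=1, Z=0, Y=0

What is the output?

Substituting: ((1 AND (0 NAND 0)) OR (0 AND (0 NAND 0)))
= 1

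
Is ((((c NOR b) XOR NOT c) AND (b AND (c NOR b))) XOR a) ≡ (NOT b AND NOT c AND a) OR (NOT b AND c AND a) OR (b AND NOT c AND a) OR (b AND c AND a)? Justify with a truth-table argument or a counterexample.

Yes, they are equivalent — the two output columns agree on all 8 assignments:
b | c | a | Expression 1 | Expression 2
---------------------------------------
0 | 0 | 0 | 0 | 0
0 | 0 | 1 | 1 | 1
0 | 1 | 0 | 0 | 0
0 | 1 | 1 | 1 | 1
1 | 0 | 0 | 0 | 0
1 | 0 | 1 | 1 | 1
1 | 1 | 0 | 0 | 0
1 | 1 | 1 | 1 | 1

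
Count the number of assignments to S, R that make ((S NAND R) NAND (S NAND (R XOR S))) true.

Satisfying assignments: (1,0), (1,1)
Count: 2 out of 4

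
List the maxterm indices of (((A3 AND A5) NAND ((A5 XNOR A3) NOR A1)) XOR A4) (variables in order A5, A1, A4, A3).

ΠM(2, 3, 6, 7, 10, 11, 14, 15) = (A5 OR A1 OR NOT A4 OR A3) AND (A5 OR A1 OR NOT A4 OR NOT A3) AND (A5 OR NOT A1 OR NOT A4 OR A3) AND (A5 OR NOT A1 OR NOT A4 OR NOT A3) AND (NOT A5 OR A1 OR NOT A4 OR A3) AND (NOT A5 OR A1 OR NOT A4 OR NOT A3) AND (NOT A5 OR NOT A1 OR NOT A4 OR A3) AND (NOT A5 OR NOT A1 OR NOT A4 OR NOT A3)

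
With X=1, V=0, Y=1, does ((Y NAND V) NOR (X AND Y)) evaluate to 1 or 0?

Substituting: ((1 NAND 0) NOR (1 AND 1))
= 0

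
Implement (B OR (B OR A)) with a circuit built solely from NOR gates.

((B NOR ((B NOR A) NOR (B NOR A))) NOR (B NOR ((B NOR A) NOR (B NOR A))))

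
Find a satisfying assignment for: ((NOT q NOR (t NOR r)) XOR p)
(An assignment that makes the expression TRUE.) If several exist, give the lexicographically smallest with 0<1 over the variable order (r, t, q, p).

r=0, t=0, q=0, p=1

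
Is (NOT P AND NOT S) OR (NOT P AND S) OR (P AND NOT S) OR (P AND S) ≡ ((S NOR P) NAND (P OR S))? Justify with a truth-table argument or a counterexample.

Yes, they are equivalent — the two output columns agree on all 4 assignments:
P | S | Expression 1 | Expression 2
-----------------------------------
0 | 0 | 1 | 1
0 | 1 | 1 | 1
1 | 0 | 1 | 1
1 | 1 | 1 | 1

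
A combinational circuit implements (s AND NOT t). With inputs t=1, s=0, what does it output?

Substituting: (0 AND NOT 1)
= 0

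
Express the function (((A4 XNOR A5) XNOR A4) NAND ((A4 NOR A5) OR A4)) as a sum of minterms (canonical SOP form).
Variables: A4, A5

Σm(0, 1, 2) = (NOT A4 AND NOT A5) OR (NOT A4 AND A5) OR (A4 AND NOT A5)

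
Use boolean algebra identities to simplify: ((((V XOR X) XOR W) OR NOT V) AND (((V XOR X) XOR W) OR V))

By distribution ((E OR v) AND (E OR NOT v) = E):
= ((V XOR X) XOR W)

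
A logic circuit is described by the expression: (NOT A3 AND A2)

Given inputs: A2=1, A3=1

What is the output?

Substituting: (NOT 1 AND 1)
= 0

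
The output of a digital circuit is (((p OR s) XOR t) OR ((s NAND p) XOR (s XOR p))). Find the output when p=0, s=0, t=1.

Substituting: (((0 OR 0) XOR 1) OR ((0 NAND 0) XOR (0 XOR 0)))
= 1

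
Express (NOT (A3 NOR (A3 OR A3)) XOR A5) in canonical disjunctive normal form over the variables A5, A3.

(NOT A5 AND A3) OR (A5 AND NOT A3)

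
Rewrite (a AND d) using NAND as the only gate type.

((a NAND d) NAND (a NAND d))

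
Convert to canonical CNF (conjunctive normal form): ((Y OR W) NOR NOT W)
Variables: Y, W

(Y OR W) AND (Y OR NOT W) AND (NOT Y OR W) AND (NOT Y OR NOT W)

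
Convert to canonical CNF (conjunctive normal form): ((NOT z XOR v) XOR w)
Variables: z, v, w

(z OR v OR NOT w) AND (z OR NOT v OR w) AND (NOT z OR v OR w) AND (NOT z OR NOT v OR NOT w)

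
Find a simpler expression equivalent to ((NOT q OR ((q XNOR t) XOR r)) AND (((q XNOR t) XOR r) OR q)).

By distribution ((E OR v) AND (E OR NOT v) = E):
= ((q XNOR t) XOR r)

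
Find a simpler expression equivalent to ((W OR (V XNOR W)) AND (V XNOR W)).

By absorption (E AND (E OR v) = E):
= (V XNOR W)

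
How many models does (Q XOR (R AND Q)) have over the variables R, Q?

Satisfying assignments: (0,1)
Count: 1 out of 4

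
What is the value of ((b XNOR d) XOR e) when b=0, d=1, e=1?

Substituting: ((0 XNOR 1) XOR 1)
= 1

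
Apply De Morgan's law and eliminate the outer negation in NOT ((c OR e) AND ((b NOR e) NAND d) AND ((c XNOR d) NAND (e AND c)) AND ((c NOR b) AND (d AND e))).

NOT (c OR e) OR NOT ((b NOR e) NAND d) OR NOT ((c XNOR d) NAND (e AND c)) OR NOT ((c NOR b) AND (d AND e))
De Morgan's: NOT(AND of terms) = OR of negations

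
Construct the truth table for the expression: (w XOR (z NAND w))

w | z | Output
--------------
0 | 0 | 1
0 | 1 | 1
1 | 0 | 0
1 | 1 | 1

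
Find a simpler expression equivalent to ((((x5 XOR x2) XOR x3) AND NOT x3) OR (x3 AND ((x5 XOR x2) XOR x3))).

By distribution ((E AND v) OR (E AND NOT v) = E):
= ((x5 XOR x2) XOR x3)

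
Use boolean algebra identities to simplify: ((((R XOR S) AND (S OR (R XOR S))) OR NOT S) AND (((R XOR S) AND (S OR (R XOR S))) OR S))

By distribution ((E OR v) AND (E OR NOT v) = E) then absorption (E AND (E OR v) = E):
= (R XOR S)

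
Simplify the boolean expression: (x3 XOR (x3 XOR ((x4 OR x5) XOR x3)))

By XOR self-cancellation ((E XOR v) XOR v = E):
= ((x4 OR x5) XOR x3)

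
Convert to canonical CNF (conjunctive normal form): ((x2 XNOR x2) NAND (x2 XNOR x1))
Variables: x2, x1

(x2 OR x1) AND (NOT x2 OR NOT x1)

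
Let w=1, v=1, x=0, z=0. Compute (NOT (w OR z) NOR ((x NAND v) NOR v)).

Substituting: (NOT (1 OR 0) NOR ((0 NAND 1) NOR 1))
= 1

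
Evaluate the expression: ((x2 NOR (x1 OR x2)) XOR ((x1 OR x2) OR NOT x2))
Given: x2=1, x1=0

Substituting: ((1 NOR (0 OR 1)) XOR ((0 OR 1) OR NOT 1))
= 1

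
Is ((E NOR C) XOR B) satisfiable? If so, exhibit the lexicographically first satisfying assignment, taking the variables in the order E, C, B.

E=0, C=0, B=0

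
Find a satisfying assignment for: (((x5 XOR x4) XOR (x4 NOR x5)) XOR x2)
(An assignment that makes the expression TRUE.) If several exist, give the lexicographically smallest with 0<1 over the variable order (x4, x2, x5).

x4=0, x2=0, x5=0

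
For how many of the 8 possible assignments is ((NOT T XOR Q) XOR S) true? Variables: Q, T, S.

Satisfying assignments: (0,0,0), (0,1,1), (1,0,1), (1,1,0)
Count: 4 out of 8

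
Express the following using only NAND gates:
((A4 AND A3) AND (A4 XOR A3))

((((A4 NAND A3) NAND (A4 NAND A3)) NAND ((A4 NAND (A4 NAND A3)) NAND (A3 NAND (A4 NAND A3)))) NAND (((A4 NAND A3) NAND (A4 NAND A3)) NAND ((A4 NAND (A4 NAND A3)) NAND (A3 NAND (A4 NAND A3)))))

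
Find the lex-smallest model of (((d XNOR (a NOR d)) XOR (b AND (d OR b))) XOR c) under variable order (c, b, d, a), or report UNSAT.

c=0, b=0, d=0, a=1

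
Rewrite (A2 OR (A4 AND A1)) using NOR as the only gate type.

((A2 NOR ((A4 NOR A4) NOR (A1 NOR A1))) NOR (A2 NOR ((A4 NOR A4) NOR (A1 NOR A1))))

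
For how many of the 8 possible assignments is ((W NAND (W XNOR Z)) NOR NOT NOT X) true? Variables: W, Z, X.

Satisfying assignments: (1,1,0)
Count: 1 out of 8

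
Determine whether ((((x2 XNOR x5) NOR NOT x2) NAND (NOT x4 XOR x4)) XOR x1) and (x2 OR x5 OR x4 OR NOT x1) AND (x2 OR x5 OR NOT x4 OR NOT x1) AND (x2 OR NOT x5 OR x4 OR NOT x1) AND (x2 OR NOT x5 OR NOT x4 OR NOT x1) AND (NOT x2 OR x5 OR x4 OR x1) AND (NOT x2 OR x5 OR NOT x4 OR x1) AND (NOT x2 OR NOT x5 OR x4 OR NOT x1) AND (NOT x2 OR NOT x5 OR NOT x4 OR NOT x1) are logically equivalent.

Yes, they are equivalent — the two output columns agree on all 16 assignments:
x2 | x5 | x4 | x1 | Expression 1 | Expression 2
-----------------------------------------------
0 | 0 | 0 | 0 | 1 | 1
0 | 0 | 0 | 1 | 0 | 0
0 | 0 | 1 | 0 | 1 | 1
0 | 0 | 1 | 1 | 0 | 0
0 | 1 | 0 | 0 | 1 | 1
0 | 1 | 0 | 1 | 0 | 0
0 | 1 | 1 | 0 | 1 | 1
0 | 1 | 1 | 1 | 0 | 0
1 | 0 | 0 | 0 | 0 | 0
1 | 0 | 0 | 1 | 1 | 1
1 | 0 | 1 | 0 | 0 | 0
1 | 0 | 1 | 1 | 1 | 1
1 | 1 | 0 | 0 | 1 | 1
1 | 1 | 0 | 1 | 0 | 0
1 | 1 | 1 | 0 | 1 | 1
1 | 1 | 1 | 1 | 0 | 0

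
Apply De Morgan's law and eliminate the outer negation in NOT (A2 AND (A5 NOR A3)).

NOT A2 OR NOT (A5 NOR A3)
De Morgan's: NOT(AND of terms) = OR of negations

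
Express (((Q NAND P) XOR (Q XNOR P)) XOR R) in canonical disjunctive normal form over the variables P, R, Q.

(NOT P AND NOT R AND Q) OR (NOT P AND R AND NOT Q) OR (P AND NOT R AND NOT Q) OR (P AND NOT R AND Q)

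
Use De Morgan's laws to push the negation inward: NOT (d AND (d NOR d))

NOT d OR NOT (d NOR d)
De Morgan's: NOT(AND of terms) = OR of negations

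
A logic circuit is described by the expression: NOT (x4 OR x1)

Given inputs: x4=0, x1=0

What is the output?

Substituting: NOT (0 OR 0)
= 1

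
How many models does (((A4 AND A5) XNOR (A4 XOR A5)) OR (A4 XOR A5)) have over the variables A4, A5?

Satisfying assignments: (0,0), (0,1), (1,0)
Count: 3 out of 4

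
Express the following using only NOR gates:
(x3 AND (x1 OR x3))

((x3 NOR x3) NOR (((x1 NOR x3) NOR (x1 NOR x3)) NOR ((x1 NOR x3) NOR (x1 NOR x3))))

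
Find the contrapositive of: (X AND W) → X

Contrapositive: NOT X → NOT (X AND W)
Note: A statement and its contrapositive are logically equivalent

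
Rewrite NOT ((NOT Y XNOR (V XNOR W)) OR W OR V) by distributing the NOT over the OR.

NOT (NOT Y XNOR (V XNOR W)) AND NOT W AND NOT V
De Morgan's: NOT(OR of terms) = AND of negations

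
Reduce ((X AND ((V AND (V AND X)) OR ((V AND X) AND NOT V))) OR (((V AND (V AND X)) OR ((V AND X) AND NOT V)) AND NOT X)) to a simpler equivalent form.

By distribution ((E AND v) OR (E AND NOT v) = E) then distribution ((E AND v) OR (E AND NOT v) = E):
= (V AND X)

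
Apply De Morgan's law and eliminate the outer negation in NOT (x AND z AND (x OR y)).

NOT x OR NOT z OR NOT (x OR y)
De Morgan's: NOT(AND of terms) = OR of negations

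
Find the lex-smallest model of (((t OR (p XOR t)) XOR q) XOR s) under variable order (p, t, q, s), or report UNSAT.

p=0, t=0, q=0, s=1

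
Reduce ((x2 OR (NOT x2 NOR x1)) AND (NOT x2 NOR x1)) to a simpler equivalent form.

By absorption (E AND (E OR v) = E):
= (NOT x2 NOR x1)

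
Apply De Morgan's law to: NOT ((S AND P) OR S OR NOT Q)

NOT (S AND P) AND NOT S AND Q
De Morgan's: NOT(OR of terms) = AND of negations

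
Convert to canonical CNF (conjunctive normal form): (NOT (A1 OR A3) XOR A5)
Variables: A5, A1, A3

(A5 OR A1 OR NOT A3) AND (A5 OR NOT A1 OR A3) AND (A5 OR NOT A1 OR NOT A3) AND (NOT A5 OR A1 OR A3)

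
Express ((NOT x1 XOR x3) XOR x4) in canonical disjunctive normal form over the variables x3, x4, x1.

(NOT x3 AND NOT x4 AND NOT x1) OR (NOT x3 AND x4 AND x1) OR (x3 AND NOT x4 AND x1) OR (x3 AND x4 AND NOT x1)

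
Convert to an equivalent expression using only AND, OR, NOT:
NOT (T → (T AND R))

T AND NOT (T AND R)
(Negated implication: NOT(A → B) = A AND NOT B)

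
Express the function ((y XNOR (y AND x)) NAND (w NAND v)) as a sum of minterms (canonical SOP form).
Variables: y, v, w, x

Σm(6, 7, 8, 10, 12, 14, 15) = (NOT y AND v AND w AND NOT x) OR (NOT y AND v AND w AND x) OR (y AND NOT v AND NOT w AND NOT x) OR (y AND NOT v AND w AND NOT x) OR (y AND v AND NOT w AND NOT x) OR (y AND v AND w AND NOT x) OR (y AND v AND w AND x)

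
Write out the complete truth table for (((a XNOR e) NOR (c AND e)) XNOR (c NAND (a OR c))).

e | c | a | Output
------------------
0 | 0 | 0 | 0
0 | 0 | 1 | 1
0 | 1 | 0 | 1
0 | 1 | 1 | 0
1 | 0 | 0 | 1
1 | 0 | 1 | 0
1 | 1 | 0 | 1
1 | 1 | 1 | 1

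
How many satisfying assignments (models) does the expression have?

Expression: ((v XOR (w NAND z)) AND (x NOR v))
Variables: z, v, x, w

Satisfying assignments: (0,0,0,0), (0,0,0,1), (1,0,0,0)
Count: 3 out of 16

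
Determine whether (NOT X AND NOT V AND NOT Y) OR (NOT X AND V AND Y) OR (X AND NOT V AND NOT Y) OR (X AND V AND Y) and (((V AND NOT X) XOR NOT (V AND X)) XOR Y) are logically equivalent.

Yes, they are equivalent — the two output columns agree on all 8 assignments:
X | V | Y | Expression 1 | Expression 2
---------------------------------------
0 | 0 | 0 | 1 | 1
0 | 0 | 1 | 0 | 0
0 | 1 | 0 | 0 | 0
0 | 1 | 1 | 1 | 1
1 | 0 | 0 | 1 | 1
1 | 0 | 1 | 0 | 0
1 | 1 | 0 | 0 | 0
1 | 1 | 1 | 1 | 1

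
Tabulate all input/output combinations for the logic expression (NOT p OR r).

p | r | Output
--------------
0 | 0 | 1
0 | 1 | 1
1 | 0 | 0
1 | 1 | 1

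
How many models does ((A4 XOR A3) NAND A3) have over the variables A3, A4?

Satisfying assignments: (0,0), (0,1), (1,1)
Count: 3 out of 4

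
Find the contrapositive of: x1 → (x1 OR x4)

Contrapositive: NOT (x1 OR x4) → NOT x1
Note: A statement and its contrapositive are logically equivalent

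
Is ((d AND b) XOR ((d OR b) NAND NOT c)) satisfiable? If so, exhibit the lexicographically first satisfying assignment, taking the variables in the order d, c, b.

d=0, c=0, b=0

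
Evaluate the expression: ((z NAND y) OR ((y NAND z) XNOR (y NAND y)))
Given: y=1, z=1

Substituting: ((1 NAND 1) OR ((1 NAND 1) XNOR (1 NAND 1)))
= 1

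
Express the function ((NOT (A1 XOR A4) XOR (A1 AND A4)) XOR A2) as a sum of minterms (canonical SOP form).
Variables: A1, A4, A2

Σm(0, 3, 5, 7) = (NOT A1 AND NOT A4 AND NOT A2) OR (NOT A1 AND A4 AND A2) OR (A1 AND NOT A4 AND A2) OR (A1 AND A4 AND A2)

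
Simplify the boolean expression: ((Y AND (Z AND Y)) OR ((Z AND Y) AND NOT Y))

By distribution ((E AND v) OR (E AND NOT v) = E):
= (Z AND Y)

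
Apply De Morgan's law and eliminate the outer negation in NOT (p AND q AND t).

NOT p OR NOT q OR NOT t
De Morgan's: NOT(AND of terms) = OR of negations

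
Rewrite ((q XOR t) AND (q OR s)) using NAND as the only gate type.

((((q NAND (q NAND t)) NAND (t NAND (q NAND t))) NAND ((q NAND q) NAND (s NAND s))) NAND (((q NAND (q NAND t)) NAND (t NAND (q NAND t))) NAND ((q NAND q) NAND (s NAND s))))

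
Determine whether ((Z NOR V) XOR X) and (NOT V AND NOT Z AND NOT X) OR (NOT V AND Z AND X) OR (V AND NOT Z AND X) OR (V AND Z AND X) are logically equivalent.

Yes, they are equivalent — the two output columns agree on all 8 assignments:
V | Z | X | Expression 1 | Expression 2
---------------------------------------
0 | 0 | 0 | 1 | 1
0 | 0 | 1 | 0 | 0
0 | 1 | 0 | 0 | 0
0 | 1 | 1 | 1 | 1
1 | 0 | 0 | 0 | 0
1 | 0 | 1 | 1 | 1
1 | 1 | 0 | 0 | 0
1 | 1 | 1 | 1 | 1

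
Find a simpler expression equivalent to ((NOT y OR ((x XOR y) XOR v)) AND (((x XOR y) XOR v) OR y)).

By distribution ((E OR v) AND (E OR NOT v) = E):
= ((x XOR y) XOR v)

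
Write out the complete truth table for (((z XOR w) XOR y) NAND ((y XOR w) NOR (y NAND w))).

w | y | z | Output
------------------
0 | 0 | 0 | 1
0 | 0 | 1 | 1
0 | 1 | 0 | 1
0 | 1 | 1 | 1
1 | 0 | 0 | 1
1 | 0 | 1 | 1
1 | 1 | 0 | 1
1 | 1 | 1 | 0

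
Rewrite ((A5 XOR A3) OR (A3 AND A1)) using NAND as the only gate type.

((((A5 NAND (A5 NAND A3)) NAND (A3 NAND (A5 NAND A3))) NAND ((A5 NAND (A5 NAND A3)) NAND (A3 NAND (A5 NAND A3)))) NAND (((A3 NAND A1) NAND (A3 NAND A1)) NAND ((A3 NAND A1) NAND (A3 NAND A1))))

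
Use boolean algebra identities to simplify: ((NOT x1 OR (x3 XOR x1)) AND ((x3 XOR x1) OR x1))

By distribution ((E OR v) AND (E OR NOT v) = E):
= (x3 XOR x1)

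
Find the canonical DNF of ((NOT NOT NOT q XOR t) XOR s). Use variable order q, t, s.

(NOT q AND NOT t AND NOT s) OR (NOT q AND t AND s) OR (q AND NOT t AND s) OR (q AND t AND NOT s)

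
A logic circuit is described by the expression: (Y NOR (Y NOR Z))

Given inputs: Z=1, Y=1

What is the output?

Substituting: (1 NOR (1 NOR 1))
= 0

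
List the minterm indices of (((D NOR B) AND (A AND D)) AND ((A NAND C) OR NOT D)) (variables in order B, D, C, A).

Σm() = FALSE (no minterms)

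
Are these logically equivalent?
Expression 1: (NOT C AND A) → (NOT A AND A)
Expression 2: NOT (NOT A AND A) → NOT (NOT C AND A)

Yes, Contrapositive is always equivalent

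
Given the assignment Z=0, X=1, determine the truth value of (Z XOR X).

Substituting: (0 XOR 1)
= 1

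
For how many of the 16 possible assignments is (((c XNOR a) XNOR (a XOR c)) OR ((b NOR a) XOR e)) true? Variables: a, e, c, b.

Satisfying assignments: (0,0,0,0), (0,0,1,0), (0,1,0,1), (0,1,1,1), (1,1,0,0), (1,1,0,1), (1,1,1,0), (1,1,1,1)
Count: 8 out of 16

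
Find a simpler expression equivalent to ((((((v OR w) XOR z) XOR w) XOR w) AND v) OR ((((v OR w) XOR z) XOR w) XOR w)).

By absorption (E OR (E AND v) = E) then XOR self-cancellation ((E XOR v) XOR v = E):
= ((v OR w) XOR z)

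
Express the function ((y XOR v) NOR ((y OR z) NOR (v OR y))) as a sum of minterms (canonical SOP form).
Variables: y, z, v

Σm(2, 5, 7) = (NOT y AND z AND NOT v) OR (y AND NOT z AND v) OR (y AND z AND v)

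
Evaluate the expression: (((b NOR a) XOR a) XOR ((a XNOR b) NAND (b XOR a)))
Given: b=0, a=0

Substituting: (((0 NOR 0) XOR 0) XOR ((0 XNOR 0) NAND (0 XOR 0)))
= 0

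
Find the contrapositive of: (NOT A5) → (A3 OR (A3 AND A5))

Contrapositive: NOT (A3 OR (A3 AND A5)) → A5
Note: A statement and its contrapositive are logically equivalent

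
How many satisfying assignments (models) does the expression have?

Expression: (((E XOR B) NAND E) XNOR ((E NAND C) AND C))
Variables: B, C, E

Satisfying assignments: (0,0,1), (0,1,0), (0,1,1), (1,1,0)
Count: 4 out of 8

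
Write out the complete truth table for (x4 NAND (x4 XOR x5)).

x4 | x5 | Output
----------------
0 | 0 | 1
0 | 1 | 1
1 | 0 | 0
1 | 1 | 1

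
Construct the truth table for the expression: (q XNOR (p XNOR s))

p | s | q | Output
------------------
0 | 0 | 0 | 0
0 | 0 | 1 | 1
0 | 1 | 0 | 1
0 | 1 | 1 | 0
1 | 0 | 0 | 1
1 | 0 | 1 | 0
1 | 1 | 0 | 0
1 | 1 | 1 | 1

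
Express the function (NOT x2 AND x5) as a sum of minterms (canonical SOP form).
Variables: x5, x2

Σm(2) = (x5 AND NOT x2)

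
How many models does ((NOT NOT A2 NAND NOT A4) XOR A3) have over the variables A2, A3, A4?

Satisfying assignments: (0,0,0), (0,0,1), (1,0,1), (1,1,0)
Count: 4 out of 8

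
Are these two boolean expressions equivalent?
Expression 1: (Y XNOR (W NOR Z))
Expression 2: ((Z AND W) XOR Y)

No. Counterexample: with Z=0, Y=0, W=1, Expression 1 = 1 but Expression 2 = 0.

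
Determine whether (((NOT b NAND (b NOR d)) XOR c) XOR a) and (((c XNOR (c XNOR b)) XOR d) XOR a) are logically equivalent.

No. Counterexample: with d=0, b=0, c=1, a=0, Expression 1 = 1 but Expression 2 = 0.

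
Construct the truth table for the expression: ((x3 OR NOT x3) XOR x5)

x3 | x5 | Output
----------------
0 | 0 | 1
0 | 1 | 0
1 | 0 | 1
1 | 1 | 0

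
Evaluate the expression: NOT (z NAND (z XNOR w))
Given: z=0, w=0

Substituting: NOT (0 NAND (0 XNOR 0))
= 0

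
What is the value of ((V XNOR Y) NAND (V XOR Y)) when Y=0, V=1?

Substituting: ((1 XNOR 0) NAND (1 XOR 0))
= 1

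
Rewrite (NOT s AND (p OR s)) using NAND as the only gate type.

(((s NAND s) NAND ((p NAND p) NAND (s NAND s))) NAND ((s NAND s) NAND ((p NAND p) NAND (s NAND s))))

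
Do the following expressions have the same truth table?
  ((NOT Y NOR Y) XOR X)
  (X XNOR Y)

No. Counterexample: with Y=0, X=0, Expression 1 = 0 but Expression 2 = 1.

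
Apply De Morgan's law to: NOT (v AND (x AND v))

NOT v OR NOT (x AND v)
De Morgan's: NOT(AND of terms) = OR of negations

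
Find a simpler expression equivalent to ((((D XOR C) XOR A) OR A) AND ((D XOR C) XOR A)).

By absorption (E AND (E OR v) = E):
= ((D XOR C) XOR A)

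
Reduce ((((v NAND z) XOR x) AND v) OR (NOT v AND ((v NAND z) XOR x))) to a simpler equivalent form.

By distribution ((E AND v) OR (E AND NOT v) = E):
= ((v NAND z) XOR x)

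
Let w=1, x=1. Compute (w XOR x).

Substituting: (1 XOR 1)
= 0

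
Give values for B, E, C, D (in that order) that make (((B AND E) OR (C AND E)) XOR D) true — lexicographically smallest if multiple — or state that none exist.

B=0, E=0, C=0, D=1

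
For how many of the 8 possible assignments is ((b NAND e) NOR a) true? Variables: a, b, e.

Satisfying assignments: (0,1,1)
Count: 1 out of 8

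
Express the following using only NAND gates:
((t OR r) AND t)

((((t NAND t) NAND (r NAND r)) NAND t) NAND (((t NAND t) NAND (r NAND r)) NAND t))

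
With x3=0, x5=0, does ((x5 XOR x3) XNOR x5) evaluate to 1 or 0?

Substituting: ((0 XOR 0) XNOR 0)
= 1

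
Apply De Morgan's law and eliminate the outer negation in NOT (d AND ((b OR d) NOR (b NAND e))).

NOT d OR NOT ((b OR d) NOR (b NAND e))
De Morgan's: NOT(AND of terms) = OR of negations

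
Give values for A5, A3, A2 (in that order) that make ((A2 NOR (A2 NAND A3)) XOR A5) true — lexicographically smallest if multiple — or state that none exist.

A5=1, A3=0, A2=0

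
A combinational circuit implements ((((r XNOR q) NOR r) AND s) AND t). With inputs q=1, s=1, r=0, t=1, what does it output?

Substituting: ((((0 XNOR 1) NOR 0) AND 1) AND 1)
= 1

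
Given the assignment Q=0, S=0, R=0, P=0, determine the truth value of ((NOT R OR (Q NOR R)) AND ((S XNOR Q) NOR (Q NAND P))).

Substituting: ((NOT 0 OR (0 NOR 0)) AND ((0 XNOR 0) NOR (0 NAND 0)))
= 0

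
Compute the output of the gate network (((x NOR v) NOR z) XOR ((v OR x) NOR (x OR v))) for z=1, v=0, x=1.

Substituting: (((1 NOR 0) NOR 1) XOR ((0 OR 1) NOR (1 OR 0)))
= 0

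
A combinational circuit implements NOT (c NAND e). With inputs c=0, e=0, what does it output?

Substituting: NOT (0 NAND 0)
= 0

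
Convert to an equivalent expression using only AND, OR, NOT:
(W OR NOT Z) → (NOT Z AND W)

NOT (W OR NOT Z) OR (NOT Z AND W)
(Implication elimination: A → B = NOT A OR B)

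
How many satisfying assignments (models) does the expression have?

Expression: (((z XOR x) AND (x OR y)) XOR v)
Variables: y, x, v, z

Satisfying assignments: (0,0,1,0), (0,0,1,1), (0,1,0,0), (0,1,1,1), (1,0,0,1), (1,0,1,0), (1,1,0,0), (1,1,1,1)
Count: 8 out of 16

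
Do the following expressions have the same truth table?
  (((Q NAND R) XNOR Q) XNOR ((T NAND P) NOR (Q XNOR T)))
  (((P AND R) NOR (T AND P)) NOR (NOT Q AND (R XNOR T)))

No. Counterexample: with T=0, Q=0, R=0, P=0, Expression 1 = 1 but Expression 2 = 0.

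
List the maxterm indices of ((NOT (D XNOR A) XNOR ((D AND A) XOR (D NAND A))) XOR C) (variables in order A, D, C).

ΠM(0, 3, 5, 6) = (A OR D OR C) AND (A OR NOT D OR NOT C) AND (NOT A OR D OR NOT C) AND (NOT A OR NOT D OR C)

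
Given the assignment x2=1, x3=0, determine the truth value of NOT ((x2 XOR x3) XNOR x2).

Substituting: NOT ((1 XOR 0) XNOR 1)
= 0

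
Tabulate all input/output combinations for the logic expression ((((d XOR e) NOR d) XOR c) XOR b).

e | d | c | b | Output
----------------------
0 | 0 | 0 | 0 | 1
0 | 0 | 0 | 1 | 0
0 | 0 | 1 | 0 | 0
0 | 0 | 1 | 1 | 1
0 | 1 | 0 | 0 | 0
0 | 1 | 0 | 1 | 1
0 | 1 | 1 | 0 | 1
0 | 1 | 1 | 1 | 0
1 | 0 | 0 | 0 | 0
1 | 0 | 0 | 1 | 1
1 | 0 | 1 | 0 | 1
1 | 0 | 1 | 1 | 0
1 | 1 | 0 | 0 | 0
1 | 1 | 0 | 1 | 1
1 | 1 | 1 | 0 | 1
1 | 1 | 1 | 1 | 0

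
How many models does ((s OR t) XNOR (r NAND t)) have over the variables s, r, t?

Satisfying assignments: (0,0,1), (1,0,0), (1,0,1), (1,1,0)
Count: 4 out of 8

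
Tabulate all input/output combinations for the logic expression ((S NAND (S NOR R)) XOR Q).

R | Q | S | Output
------------------
0 | 0 | 0 | 1
0 | 0 | 1 | 1
0 | 1 | 0 | 0
0 | 1 | 1 | 0
1 | 0 | 0 | 1
1 | 0 | 1 | 1
1 | 1 | 0 | 0
1 | 1 | 1 | 0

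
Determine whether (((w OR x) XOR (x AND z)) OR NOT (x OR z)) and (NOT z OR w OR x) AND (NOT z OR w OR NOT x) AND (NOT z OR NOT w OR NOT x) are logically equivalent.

Yes, they are equivalent — the two output columns agree on all 8 assignments:
z | w | x | Expression 1 | Expression 2
---------------------------------------
0 | 0 | 0 | 1 | 1
0 | 0 | 1 | 1 | 1
0 | 1 | 0 | 1 | 1
0 | 1 | 1 | 1 | 1
1 | 0 | 0 | 0 | 0
1 | 0 | 1 | 0 | 0
1 | 1 | 0 | 1 | 1
1 | 1 | 1 | 0 | 0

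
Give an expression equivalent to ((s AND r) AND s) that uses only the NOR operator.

((((s NOR s) NOR (r NOR r)) NOR ((s NOR s) NOR (r NOR r))) NOR (s NOR s))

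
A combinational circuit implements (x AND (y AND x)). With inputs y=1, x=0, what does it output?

Substituting: (0 AND (1 AND 0))
= 0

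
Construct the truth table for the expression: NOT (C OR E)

C | E | Output
--------------
0 | 0 | 1
0 | 1 | 0
1 | 0 | 0
1 | 1 | 0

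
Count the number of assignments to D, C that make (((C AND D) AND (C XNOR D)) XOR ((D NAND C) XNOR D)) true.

Satisfying assignments: (1,0), (1,1)
Count: 2 out of 4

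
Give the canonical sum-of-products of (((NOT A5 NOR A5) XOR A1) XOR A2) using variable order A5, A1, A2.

Σm(1, 2, 5, 6) = (NOT A5 AND NOT A1 AND A2) OR (NOT A5 AND A1 AND NOT A2) OR (A5 AND NOT A1 AND A2) OR (A5 AND A1 AND NOT A2)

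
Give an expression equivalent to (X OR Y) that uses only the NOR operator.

((X NOR Y) NOR (X NOR Y))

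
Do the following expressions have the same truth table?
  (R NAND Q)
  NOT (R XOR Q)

No. Counterexample: with Q=0, R=1, Expression 1 = 1 but Expression 2 = 0.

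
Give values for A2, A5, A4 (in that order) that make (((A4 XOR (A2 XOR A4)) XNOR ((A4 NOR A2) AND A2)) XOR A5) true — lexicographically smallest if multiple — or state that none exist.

A2=0, A5=0, A4=0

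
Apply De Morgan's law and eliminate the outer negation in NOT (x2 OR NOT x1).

NOT x2 AND x1
De Morgan's: NOT(OR of terms) = AND of negations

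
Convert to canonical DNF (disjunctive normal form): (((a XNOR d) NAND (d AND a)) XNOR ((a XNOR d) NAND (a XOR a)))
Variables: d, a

(NOT d AND NOT a) OR (NOT d AND a) OR (d AND NOT a)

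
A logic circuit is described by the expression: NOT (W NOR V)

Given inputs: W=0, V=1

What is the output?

Substituting: NOT (0 NOR 1)
= 1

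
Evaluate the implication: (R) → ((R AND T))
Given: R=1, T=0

Antecedent (R) = 1; consequent ((R AND T)) = 0.
1 → 0 = 0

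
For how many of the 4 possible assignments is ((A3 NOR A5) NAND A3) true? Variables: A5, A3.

Satisfying assignments: (0,0), (0,1), (1,0), (1,1)
Count: 4 out of 4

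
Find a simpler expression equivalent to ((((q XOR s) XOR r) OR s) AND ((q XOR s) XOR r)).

By absorption (E AND (E OR v) = E):
= ((q XOR s) XOR r)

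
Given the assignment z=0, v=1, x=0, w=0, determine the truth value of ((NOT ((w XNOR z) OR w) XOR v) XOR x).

Substituting: ((NOT ((0 XNOR 0) OR 0) XOR 1) XOR 0)
= 1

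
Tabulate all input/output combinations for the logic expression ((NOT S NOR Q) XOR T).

S | T | Q | Output
------------------
0 | 0 | 0 | 0
0 | 0 | 1 | 0
0 | 1 | 0 | 1
0 | 1 | 1 | 1
1 | 0 | 0 | 1
1 | 0 | 1 | 0
1 | 1 | 0 | 0
1 | 1 | 1 | 1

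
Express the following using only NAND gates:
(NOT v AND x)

(((v NAND v) NAND x) NAND ((v NAND v) NAND x))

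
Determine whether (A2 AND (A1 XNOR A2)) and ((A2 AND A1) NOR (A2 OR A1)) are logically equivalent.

No. Counterexample: with A1=0, A2=0, Expression 1 = 0 but Expression 2 = 1.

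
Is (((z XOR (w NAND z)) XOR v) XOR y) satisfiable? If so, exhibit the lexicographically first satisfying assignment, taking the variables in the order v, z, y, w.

v=0, z=0, y=0, w=0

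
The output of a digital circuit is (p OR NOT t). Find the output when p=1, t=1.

Substituting: (1 OR NOT 1)
= 1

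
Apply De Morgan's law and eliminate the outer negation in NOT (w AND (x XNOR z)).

NOT w OR NOT (x XNOR z)
De Morgan's: NOT(AND of terms) = OR of negations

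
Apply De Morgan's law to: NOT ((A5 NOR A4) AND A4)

NOT (A5 NOR A4) OR NOT A4
De Morgan's: NOT(AND of terms) = OR of negations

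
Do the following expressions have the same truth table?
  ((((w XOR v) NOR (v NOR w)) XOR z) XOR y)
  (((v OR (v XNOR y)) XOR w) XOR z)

No. Counterexample: with v=0, w=0, z=0, y=0, Expression 1 = 0 but Expression 2 = 1.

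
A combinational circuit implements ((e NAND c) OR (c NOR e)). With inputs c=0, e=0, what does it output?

Substituting: ((0 NAND 0) OR (0 NOR 0))
= 1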